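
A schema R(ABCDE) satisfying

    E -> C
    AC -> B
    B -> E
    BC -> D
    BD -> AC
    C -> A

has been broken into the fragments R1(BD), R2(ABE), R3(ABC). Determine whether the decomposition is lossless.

Yes

Chase test. Columns are ABCDE; row i has aⱼ where attribute j ∈ Ri, else bᵢⱼ.
Initial tableau (one row per fragment):
  row 1: b11 a2 b13 a4 b15
  row 2: a1 a2 b23 b24 a5
  row 3: a1 a2 a3 b34 b35
Rows 1 and 2 agree on B; apply B→E and equate their E entries.
Rows 1 and 3 agree on B; apply B→E and equate their E entries.
Rows 1 and 2 agree on E; apply E→C and equate their C entries.
Rows 1 and 3 agree on E; apply E→C and equate their C entries.
Rows 1 and 2 agree on BC; apply BC→D and equate their D entries.
Rows 1 and 3 agree on BC; apply BC→D and equate their D entries.
Rows 1 and 2 agree on BD; apply BD→AC and equate their AC entries.
Row 1 is now all distinguished symbols — the join is lossless.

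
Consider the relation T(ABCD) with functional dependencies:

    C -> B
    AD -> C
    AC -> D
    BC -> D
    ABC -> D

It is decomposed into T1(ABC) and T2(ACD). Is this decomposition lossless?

Yes

Common attributes: T1 ∩ T2 = {AC}.
Closure of {AC}: C → B applies, adding B; AC → D applies, adding D. So (AC)⁺ = {ABCD}.
This closure contains every attribute of T1, so T1 ∩ T2 → T1. The join is lossless.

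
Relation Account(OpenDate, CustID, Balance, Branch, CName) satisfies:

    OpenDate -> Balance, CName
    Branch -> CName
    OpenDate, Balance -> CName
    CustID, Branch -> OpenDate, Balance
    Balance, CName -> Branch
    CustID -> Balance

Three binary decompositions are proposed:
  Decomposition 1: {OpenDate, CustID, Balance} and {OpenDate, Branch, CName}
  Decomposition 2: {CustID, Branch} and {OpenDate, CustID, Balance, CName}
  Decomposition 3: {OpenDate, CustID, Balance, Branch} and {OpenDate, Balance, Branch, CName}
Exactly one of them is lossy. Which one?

Decomposition 2

Decomposition 1: common = {OpenDate}, closure = {OpenDate, Balance, Branch, CName} → lossless.
Decomposition 2: common = {CustID}, closure = {CustID, Balance} → lossy.
Decomposition 3: common = {OpenDate, Balance, Branch}, closure = {OpenDate, Balance, Branch, CName} → lossless.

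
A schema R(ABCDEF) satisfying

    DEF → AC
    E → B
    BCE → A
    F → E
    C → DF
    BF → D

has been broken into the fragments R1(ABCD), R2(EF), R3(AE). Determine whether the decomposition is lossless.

Chase test. Columns are ABCDEF; row i has aⱼ where attribute j ∈ Ri, else bᵢⱼ.
Initial tableau (one row per fragment):
  row 1: a1 a2 a3 a4 b15 b16
  row 2: b21 b22 b23 b24 a5 a6
  row 3: a1 b32 b33 b34 a5 b36
Rows 2 and 3 agree on E; apply E→B and equate their B entries.
No row becomes fully distinguished — the join is lossy.

No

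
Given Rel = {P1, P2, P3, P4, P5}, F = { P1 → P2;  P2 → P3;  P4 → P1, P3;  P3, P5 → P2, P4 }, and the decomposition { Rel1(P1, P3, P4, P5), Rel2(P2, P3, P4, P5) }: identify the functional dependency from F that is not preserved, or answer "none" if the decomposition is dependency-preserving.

P1 → P2

Check P1 → P2: no single fragment contains all of {P1, P2}, and the restricted closure of {P1} across the fragments never reaches {P2}.
P2 → P3 is preserved.
P4 → P1, P3 is preserved.
P3, P5 → P2, P4 is preserved.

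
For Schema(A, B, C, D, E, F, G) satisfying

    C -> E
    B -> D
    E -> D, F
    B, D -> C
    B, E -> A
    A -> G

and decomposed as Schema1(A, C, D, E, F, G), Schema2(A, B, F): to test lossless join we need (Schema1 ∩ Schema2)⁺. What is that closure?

Schema1 ∩ Schema2 = {A, F}.
A → G applies, adding G
Closure: {A, F, G}.

A, F, G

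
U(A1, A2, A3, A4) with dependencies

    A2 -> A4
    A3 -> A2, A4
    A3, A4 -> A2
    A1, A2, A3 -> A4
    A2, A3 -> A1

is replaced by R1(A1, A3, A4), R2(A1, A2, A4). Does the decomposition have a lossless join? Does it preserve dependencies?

lossy and not dependency-preserving

Lossless test: (A1, A4)⁺ = {A1, A4}, which is a superkey of neither fragment — lossy.
Dependency preservation: the restricted closure of {A3} across the fragments never reaches {A2, A4}, so A3 → A2, A4 cannot be enforced without a join — not preserved.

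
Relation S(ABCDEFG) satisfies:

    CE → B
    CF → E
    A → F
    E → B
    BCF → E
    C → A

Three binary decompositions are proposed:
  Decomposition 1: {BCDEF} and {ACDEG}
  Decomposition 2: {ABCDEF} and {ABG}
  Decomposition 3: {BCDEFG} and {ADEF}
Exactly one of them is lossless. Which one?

Decomposition 1

Decomposition 1: common = {CDE}, closure = {ABCDEF} → lossless.
Decomposition 2: common = {AB}, closure = {ABF} → lossy.
Decomposition 3: common = {DEF}, closure = {BDEF} → lossy.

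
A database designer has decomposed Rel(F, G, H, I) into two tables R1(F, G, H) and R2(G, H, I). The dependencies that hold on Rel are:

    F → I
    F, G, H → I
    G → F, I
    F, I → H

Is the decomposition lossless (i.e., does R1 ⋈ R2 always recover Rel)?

Yes

Common attributes: R1 ∩ R2 = {G, H}.
Closure of {G, H}: G → F, I applies, adding F, I. So (G, H)⁺ = {F, G, H, I}.
This closure contains every attribute of R1, so R1 ∩ R2 → R1. The join is lossless.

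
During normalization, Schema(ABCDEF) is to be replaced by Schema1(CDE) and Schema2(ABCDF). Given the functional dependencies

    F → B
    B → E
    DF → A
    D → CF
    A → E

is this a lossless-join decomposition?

Common attributes: Schema1 ∩ Schema2 = {CD}.
Closure of {CD}: D → CF applies, adding F; F → B applies, adding B; B → E applies, adding E; DF → A applies, adding A. So (CD)⁺ = {ABCDEF}.
This closure contains every attribute of Schema1, so Schema1 ∩ Schema2 → Schema1. The join is lossless.

Yes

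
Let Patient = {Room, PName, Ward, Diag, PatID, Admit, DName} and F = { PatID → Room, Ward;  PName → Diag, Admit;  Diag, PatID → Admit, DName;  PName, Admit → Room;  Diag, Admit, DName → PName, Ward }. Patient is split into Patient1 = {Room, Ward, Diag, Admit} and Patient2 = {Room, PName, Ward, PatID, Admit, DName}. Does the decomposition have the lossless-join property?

Common attributes: Patient1 ∩ Patient2 = {Room, Ward, Admit}.
No dependency enlarges {Room, Ward, Admit}, so (Room, Ward, Admit)⁺ = {Room, Ward, Admit}.
The closure contains neither all of Patient1 = {Room, Ward, Diag, Admit} nor all of Patient2 = {Room, PName, Ward, PatID, Admit, DName}, so the common attributes are not a superkey of either fragment. The join is lossy.

No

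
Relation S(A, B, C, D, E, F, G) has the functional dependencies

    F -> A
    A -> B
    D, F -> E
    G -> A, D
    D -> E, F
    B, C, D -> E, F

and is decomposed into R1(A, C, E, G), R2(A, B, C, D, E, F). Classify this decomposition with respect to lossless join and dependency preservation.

Lossless test: (A, C, E)⁺ = {A, B, C, E}, which is a superkey of neither fragment — lossy.
Dependency preservation: the restricted closure of {G} across the fragments never reaches {A, D}, so G → A, D cannot be enforced without a join — not preserved.

lossy and not dependency-preserving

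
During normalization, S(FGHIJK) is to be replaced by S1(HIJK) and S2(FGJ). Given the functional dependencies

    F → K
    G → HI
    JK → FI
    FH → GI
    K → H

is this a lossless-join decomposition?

Common attributes: S1 ∩ S2 = {J}.
No dependency enlarges {J}, so (J)⁺ = {J}.
The closure contains neither all of S1 = {HIJK} nor all of S2 = {FGJ}, so the common attributes are not a superkey of either fragment. The join is lossy.

No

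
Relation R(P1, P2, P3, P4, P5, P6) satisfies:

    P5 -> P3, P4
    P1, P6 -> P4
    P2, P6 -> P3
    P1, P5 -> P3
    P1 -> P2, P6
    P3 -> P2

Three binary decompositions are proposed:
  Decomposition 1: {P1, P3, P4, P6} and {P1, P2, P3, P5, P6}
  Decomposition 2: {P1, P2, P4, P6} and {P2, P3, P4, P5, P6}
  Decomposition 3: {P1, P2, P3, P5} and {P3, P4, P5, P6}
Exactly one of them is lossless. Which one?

Decomposition 1: common = {P1, P3, P6}, closure = {P1, P2, P3, P4, P6} → lossless.
Decomposition 2: common = {P2, P4, P6}, closure = {P2, P3, P4, P6} → lossy.
Decomposition 3: common = {P3, P5}, closure = {P2, P3, P4, P5} → lossy.

Decomposition 1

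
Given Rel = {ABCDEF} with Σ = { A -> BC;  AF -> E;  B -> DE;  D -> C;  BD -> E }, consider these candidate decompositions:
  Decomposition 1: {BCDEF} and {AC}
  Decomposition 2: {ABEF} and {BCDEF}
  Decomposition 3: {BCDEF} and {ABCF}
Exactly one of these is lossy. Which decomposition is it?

Decomposition 1: common = {C}, closure = {C} → lossy.
Decomposition 2: common = {BEF}, closure = {BCDEF} → lossless.
Decomposition 3: common = {BCF}, closure = {BCDEF} → lossless.

Decomposition 1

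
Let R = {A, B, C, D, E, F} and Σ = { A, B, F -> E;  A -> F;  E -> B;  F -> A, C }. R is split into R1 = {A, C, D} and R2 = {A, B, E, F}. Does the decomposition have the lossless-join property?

No

Common attributes: R1 ∩ R2 = {A}.
Closure of {A}: A → F applies, adding F; F → A, C applies, adding C. So (A)⁺ = {A, C, F}.
The closure contains neither all of R1 = {A, C, D} nor all of R2 = {A, B, E, F}, so the common attributes are not a superkey of either fragment. The join is lossy.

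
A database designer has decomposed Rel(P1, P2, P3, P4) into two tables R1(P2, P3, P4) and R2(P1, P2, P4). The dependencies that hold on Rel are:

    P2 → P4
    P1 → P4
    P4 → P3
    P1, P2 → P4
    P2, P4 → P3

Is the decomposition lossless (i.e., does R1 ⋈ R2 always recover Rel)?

Common attributes: R1 ∩ R2 = {P2, P4}.
Closure of {P2, P4}: P4 → P3 applies, adding P3. So (P2, P4)⁺ = {P2, P3, P4}.
This closure contains every attribute of R1, so R1 ∩ R2 → R1. The join is lossless.

Yes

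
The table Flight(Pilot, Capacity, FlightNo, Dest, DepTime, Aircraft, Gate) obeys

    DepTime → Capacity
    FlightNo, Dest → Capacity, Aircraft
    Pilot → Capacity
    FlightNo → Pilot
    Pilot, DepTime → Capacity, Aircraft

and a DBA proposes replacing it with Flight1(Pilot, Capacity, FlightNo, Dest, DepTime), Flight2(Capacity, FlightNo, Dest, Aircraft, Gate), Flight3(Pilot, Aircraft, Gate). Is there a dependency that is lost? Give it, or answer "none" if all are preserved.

Pilot, DepTime → Capacity, Aircraft

Check Pilot, DepTime → Capacity, Aircraft: no single fragment contains all of {Pilot, Capacity, DepTime, Aircraft}, and the restricted closure of {Pilot, DepTime} across the fragments never reaches {Capacity, Aircraft}.
DepTime → Capacity is preserved.
FlightNo, Dest → Capacity, Aircraft is preserved.
Pilot → Capacity is preserved.
FlightNo → Pilot is preserved.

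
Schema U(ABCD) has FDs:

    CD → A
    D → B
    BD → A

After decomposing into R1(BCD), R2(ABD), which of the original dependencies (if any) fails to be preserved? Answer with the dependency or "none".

CD → A: restricted closure across fragments reaches A.
D → B lies within R1.
BD → A lies within R2.
Every dependency is enforceable on the fragments, so the decomposition is dependency-preserving.

none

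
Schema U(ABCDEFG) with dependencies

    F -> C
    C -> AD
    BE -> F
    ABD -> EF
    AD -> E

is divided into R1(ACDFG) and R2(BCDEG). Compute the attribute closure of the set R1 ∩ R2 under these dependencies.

ACDEG

R1 ∩ R2 = {CDG}.
C → AD applies, adding A
AD → E applies, adding E
Closure: {ACDEG}.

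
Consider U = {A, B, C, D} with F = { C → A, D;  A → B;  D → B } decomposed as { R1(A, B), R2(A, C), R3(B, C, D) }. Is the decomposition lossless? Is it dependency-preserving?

lossless and dependency-preserving

Lossless test (chase): Rows 2 and 3 agree on C; apply C→A, D and equate their A, D entries. Rows 1 and 2 agree on A; apply A→B and equate their B entries. Row 2 is now all distinguished symbols — the join is lossless.
Dependency preservation: C → A, D is not contained in any single fragment, but the restricted closure of its left-hand side across the fragments still reaches the right-hand side; the remaining FDs each lie inside some fragment. All dependencies are preserved.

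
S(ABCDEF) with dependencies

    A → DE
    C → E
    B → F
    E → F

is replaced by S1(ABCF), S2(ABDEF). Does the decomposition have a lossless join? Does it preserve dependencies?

lossless but not dependency-preserving

Lossless test: (ABF)⁺ = {ABDEF}, which contains all of one fragment — lossless.
Dependency preservation: the restricted closure of {C} across the fragments never reaches {E}, so C → E cannot be enforced without a join — not preserved.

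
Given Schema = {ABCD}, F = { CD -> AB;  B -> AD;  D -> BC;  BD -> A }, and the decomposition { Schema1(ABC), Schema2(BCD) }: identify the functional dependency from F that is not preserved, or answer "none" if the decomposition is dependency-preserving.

CD → AB: restricted closure across fragments reaches AB.
B → AD: restricted closure across fragments reaches AD.
D → BC lies within Schema2.
BD → A: restricted closure across fragments reaches A.
Every dependency is enforceable on the fragments, so the decomposition is dependency-preserving.

none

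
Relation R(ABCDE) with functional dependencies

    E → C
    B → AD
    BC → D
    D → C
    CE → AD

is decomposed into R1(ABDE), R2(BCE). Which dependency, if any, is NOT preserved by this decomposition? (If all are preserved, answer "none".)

D → C

Check D → C: no single fragment contains all of {CD}, and the restricted closure of {D} across the fragments never reaches {C}.
E → C is preserved.
B → AD is preserved.
BC → D is preserved.
CE → AD is preserved.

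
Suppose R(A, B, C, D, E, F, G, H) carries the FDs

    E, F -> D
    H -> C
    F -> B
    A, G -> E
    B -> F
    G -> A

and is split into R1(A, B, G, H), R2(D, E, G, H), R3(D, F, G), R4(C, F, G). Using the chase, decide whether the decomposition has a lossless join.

No

Chase test. Columns are A, B, C, D, E, F, G, H; row i has aⱼ where attribute j ∈ Ri, else bᵢⱼ.
Initial tableau (one row per fragment):
  row 1: a1 a2 b13 b14 b15 b16 a7 a8
  row 2: b21 b22 b23 a4 a5 b26 a7 a8
  row 3: b31 b32 b33 a4 b35 a6 a7 b38
  row 4: b41 b42 a3 b44 b45 a6 a7 b48
Rows 1 and 2 agree on H; apply H→C and equate their C entries.
Rows 3 and 4 agree on F; apply F→B and equate their B entries.
Rows 1 and 2 agree on G; apply G→A and equate their A entries.
Rows 1 and 3 agree on G; apply G→A and equate their A entries.
Rows 1 and 4 agree on G; apply G→A and equate their A entries.
Rows 1 and 2 agree on A, G; apply A, G→E and equate their E entries.
Rows 1 and 3 agree on A, G; apply A, G→E and equate their E entries.
Rows 1 and 4 agree on A, G; apply A, G→E and equate their E entries.
Rows 3 and 4 agree on E, F; apply E, F→D and equate their D entries.
No row becomes fully distinguished — the join is lossy.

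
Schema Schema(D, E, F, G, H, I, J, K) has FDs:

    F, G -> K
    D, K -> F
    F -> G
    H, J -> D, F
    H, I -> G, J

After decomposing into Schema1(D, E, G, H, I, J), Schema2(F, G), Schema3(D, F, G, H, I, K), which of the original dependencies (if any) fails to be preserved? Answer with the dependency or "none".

Check H, J → D, F: no single fragment contains all of {D, F, H, J}, and the restricted closure of {H, J} across the fragments never reaches {D, F}.
F, G → K is preserved.
D, K → F is preserved.
F → G is preserved.
H, I → G, J is preserved.

H, J -> D, F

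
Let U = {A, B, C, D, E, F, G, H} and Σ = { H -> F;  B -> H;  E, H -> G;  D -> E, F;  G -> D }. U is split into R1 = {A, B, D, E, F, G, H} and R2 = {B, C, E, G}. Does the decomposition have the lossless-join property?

No

Common attributes: R1 ∩ R2 = {B, E, G}.
Closure of {B, E, G}: B → H applies, adding H; G → D applies, adding D; H → F applies, adding F. So (B, E, G)⁺ = {B, D, E, F, G, H}.
The closure contains neither all of R1 = {A, B, D, E, F, G, H} nor all of R2 = {B, C, E, G}, so the common attributes are not a superkey of either fragment. The join is lossy.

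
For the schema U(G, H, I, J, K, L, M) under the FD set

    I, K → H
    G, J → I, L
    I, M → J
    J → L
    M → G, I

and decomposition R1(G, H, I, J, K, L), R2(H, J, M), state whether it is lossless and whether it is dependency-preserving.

lossy and not dependency-preserving

Lossless test: (H, J)⁺ = {H, J, L}, which is a superkey of neither fragment — lossy.
Dependency preservation: the restricted closure of {M} across the fragments never reaches {G, I}, so M → G, I cannot be enforced without a join — not preserved.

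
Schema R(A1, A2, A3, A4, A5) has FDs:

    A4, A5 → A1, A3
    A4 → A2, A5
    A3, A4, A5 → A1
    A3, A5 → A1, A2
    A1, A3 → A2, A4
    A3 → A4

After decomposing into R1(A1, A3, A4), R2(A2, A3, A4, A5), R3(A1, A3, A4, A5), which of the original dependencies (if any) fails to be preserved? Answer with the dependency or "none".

none

A4, A5 → A1, A3 lies within R3.
A4 → A2, A5 lies within R2.
A3, A4, A5 → A1 lies within R3.
A3, A5 → A1, A2: restricted closure across fragments reaches A1, A2.
A1, A3 → A2, A4: restricted closure across fragments reaches A2, A4.
A3 → A4 lies within R1.
Every dependency is enforceable on the fragments, so the decomposition is dependency-preserving.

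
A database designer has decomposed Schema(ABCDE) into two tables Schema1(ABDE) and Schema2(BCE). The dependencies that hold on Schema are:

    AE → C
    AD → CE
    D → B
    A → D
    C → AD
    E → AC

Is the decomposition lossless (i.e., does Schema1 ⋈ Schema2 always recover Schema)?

Yes

Common attributes: Schema1 ∩ Schema2 = {BE}.
Closure of {BE}: E → AC applies, adding AC; A → D applies, adding D. So (BE)⁺ = {ABCDE}.
This closure contains every attribute of Schema1, so Schema1 ∩ Schema2 → Schema1. The join is lossless.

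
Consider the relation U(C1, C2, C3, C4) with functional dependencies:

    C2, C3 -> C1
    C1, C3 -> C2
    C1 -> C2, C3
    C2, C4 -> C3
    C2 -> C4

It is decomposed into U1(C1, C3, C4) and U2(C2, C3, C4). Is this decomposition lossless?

No

Common attributes: U1 ∩ U2 = {C3, C4}.
No dependency enlarges {C3, C4}, so (C3, C4)⁺ = {C3, C4}.
The closure contains neither all of U1 = {C1, C3, C4} nor all of U2 = {C2, C3, C4}, so the common attributes are not a superkey of either fragment. The join is lossy.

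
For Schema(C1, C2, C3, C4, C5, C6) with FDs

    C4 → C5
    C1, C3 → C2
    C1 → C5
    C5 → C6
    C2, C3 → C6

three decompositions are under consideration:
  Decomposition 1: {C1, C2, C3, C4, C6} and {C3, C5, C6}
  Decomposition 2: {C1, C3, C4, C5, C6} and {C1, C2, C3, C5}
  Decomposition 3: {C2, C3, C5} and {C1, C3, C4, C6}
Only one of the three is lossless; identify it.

Decomposition 2

Decomposition 1: common = {C3, C6}, closure = {C3, C6} → lossy.
Decomposition 2: common = {C1, C3, C5}, closure = {C1, C2, C3, C5, C6} → lossless.
Decomposition 3: common = {C3}, closure = {C3} → lossy.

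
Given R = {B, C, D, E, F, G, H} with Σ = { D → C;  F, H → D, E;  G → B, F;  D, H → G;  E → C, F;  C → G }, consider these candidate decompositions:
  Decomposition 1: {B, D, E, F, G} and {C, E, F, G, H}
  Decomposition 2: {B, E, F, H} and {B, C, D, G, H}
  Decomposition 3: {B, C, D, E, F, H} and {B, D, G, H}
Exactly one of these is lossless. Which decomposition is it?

Decomposition 3

Decomposition 1: common = {E, F, G}, closure = {B, C, E, F, G} → lossy.
Decomposition 2: common = {B, H}, closure = {B, H} → lossy.
Decomposition 3: common = {B, D, H}, closure = {B, C, D, E, F, G, H} → lossless.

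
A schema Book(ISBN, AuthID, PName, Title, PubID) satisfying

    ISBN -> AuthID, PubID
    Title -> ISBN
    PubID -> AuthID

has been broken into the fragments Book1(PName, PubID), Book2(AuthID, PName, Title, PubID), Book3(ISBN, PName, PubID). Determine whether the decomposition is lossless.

No

Chase test. Columns are ISBN, AuthID, PName, Title, PubID; row i has aⱼ where attribute j ∈ Booki, else bᵢⱼ.
Initial tableau (one row per fragment):
  row 1: b11 b12 a3 b14 a5
  row 2: b21 a2 a3 a4 a5
  row 3: a1 b32 a3 b34 a5
Rows 1 and 2 agree on PubID; apply PubID→AuthID and equate their AuthID entries.
Rows 1 and 3 agree on PubID; apply PubID→AuthID and equate their AuthID entries.
No row becomes fully distinguished — the join is lossy.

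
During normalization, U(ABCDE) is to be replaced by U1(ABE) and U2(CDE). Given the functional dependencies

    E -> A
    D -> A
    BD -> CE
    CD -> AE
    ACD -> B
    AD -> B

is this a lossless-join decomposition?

No

Common attributes: U1 ∩ U2 = {E}.
Closure of {E}: E → A applies, adding A. So (E)⁺ = {AE}.
The closure contains neither all of U1 = {ABE} nor all of U2 = {CDE}, so the common attributes are not a superkey of either fragment. The join is lossy.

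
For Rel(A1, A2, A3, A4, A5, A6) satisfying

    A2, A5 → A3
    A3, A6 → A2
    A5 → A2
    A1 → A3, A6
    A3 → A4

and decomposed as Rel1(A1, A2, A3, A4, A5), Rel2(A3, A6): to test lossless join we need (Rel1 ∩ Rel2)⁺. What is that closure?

Rel1 ∩ Rel2 = {A3}.
A3 → A4 applies, adding A4
Closure: {A3, A4}.

A3, A4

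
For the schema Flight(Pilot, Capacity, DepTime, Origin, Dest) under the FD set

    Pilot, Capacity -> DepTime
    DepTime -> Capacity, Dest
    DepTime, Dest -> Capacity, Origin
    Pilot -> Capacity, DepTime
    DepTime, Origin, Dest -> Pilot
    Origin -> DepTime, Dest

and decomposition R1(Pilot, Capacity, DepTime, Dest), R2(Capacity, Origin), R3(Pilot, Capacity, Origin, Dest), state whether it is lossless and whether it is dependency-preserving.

lossless and dependency-preserving

Lossless test (chase): Rows 1 and 3 agree on Pilot, Capacity; apply Pilot, Capacity→DepTime and equate their DepTime entries. Rows 1 and 3 agree on DepTime, Dest; apply DepTime, Dest→Capacity, Origin and equate their Capacity, Origin entries. Rows 1 and 2 agree on Origin; apply Origin→DepTime, Dest and equate their DepTime, Dest entries. Rows 1 and 2 agree on DepTime, Origin, Dest; apply DepTime, Origin, Dest→Pilot and equate their Pilot entries. Row 1 is now all distinguished symbols — the join is lossless.
Dependency preservation: DepTime, Dest → Capacity, Origin; DepTime, Origin, Dest → Pilot; Origin → DepTime, Dest are not contained in any single fragment, but the restricted closure of each left-hand side across the fragments still reaches the right-hand side; the remaining FDs each lie inside some fragment. All dependencies are preserved.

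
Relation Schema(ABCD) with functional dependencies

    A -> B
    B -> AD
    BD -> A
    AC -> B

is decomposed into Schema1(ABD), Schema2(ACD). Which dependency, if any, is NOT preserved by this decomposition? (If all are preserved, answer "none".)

none

A → B lies within Schema1.
B → AD lies within Schema1.
BD → A lies within Schema1.
AC → B: restricted closure across fragments reaches B.
Every dependency is enforceable on the fragments, so the decomposition is dependency-preserving.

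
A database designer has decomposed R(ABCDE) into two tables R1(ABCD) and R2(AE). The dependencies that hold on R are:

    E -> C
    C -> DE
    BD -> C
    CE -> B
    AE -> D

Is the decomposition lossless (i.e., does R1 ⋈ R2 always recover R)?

No

Common attributes: R1 ∩ R2 = {A}.
No dependency enlarges {A}, so (A)⁺ = {A}.
The closure contains neither all of R1 = {ABCD} nor all of R2 = {AE}, so the common attributes are not a superkey of either fragment. The join is lossy.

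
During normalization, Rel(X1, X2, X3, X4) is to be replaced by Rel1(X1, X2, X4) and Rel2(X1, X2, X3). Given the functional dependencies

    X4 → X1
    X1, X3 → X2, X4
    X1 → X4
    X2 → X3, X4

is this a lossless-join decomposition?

Yes

Common attributes: Rel1 ∩ Rel2 = {X1, X2}.
Closure of {X1, X2}: X1 → X4 applies, adding X4; X2 → X3, X4 applies, adding X3. So (X1, X2)⁺ = {X1, X2, X3, X4}.
This closure contains every attribute of Rel1, so Rel1 ∩ Rel2 → Rel1. The join is lossless.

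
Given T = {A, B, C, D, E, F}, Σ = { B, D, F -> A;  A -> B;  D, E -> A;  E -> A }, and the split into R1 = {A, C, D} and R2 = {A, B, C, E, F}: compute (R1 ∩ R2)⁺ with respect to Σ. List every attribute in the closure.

A, B, C

R1 ∩ R2 = {A, C}.
A → B applies, adding B
Closure: {A, B, C}.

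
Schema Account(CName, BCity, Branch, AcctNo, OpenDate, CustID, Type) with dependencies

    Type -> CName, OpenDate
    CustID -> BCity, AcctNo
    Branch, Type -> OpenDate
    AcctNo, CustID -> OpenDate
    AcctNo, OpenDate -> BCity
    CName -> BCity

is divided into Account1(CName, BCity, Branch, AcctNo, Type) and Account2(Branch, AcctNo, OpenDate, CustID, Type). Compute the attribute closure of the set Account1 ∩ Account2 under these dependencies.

CName, BCity, Branch, AcctNo, OpenDate, Type

Account1 ∩ Account2 = {Branch, AcctNo, Type}.
Type → CName, OpenDate applies, adding CName, OpenDate
AcctNo, OpenDate → BCity applies, adding BCity
Closure: {CName, BCity, Branch, AcctNo, OpenDate, Type}.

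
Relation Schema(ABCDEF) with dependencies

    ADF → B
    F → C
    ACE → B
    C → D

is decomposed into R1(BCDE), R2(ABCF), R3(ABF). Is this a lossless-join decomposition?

Chase test. Columns are ABCDEF; row i has aⱼ where attribute j ∈ Ri, else bᵢⱼ.
Initial tableau (one row per fragment):
  row 1: b11 a2 a3 a4 a5 b16
  row 2: a1 a2 a3 b24 b25 a6
  row 3: a1 a2 b33 b34 b35 a6
Rows 2 and 3 agree on F; apply F→C and equate their C entries.
Rows 1 and 2 agree on C; apply C→D and equate their D entries.
Rows 1 and 3 agree on C; apply C→D and equate their D entries.
No row becomes fully distinguished — the join is lossy.

No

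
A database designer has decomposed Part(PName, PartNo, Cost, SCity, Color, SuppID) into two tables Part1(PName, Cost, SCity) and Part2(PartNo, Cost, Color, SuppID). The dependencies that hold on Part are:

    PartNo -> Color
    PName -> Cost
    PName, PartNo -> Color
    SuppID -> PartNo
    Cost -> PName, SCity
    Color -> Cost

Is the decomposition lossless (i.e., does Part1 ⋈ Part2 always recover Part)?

Yes

Common attributes: Part1 ∩ Part2 = {Cost}.
Closure of {Cost}: Cost → PName, SCity applies, adding PName, SCity. So (Cost)⁺ = {PName, Cost, SCity}.
This closure contains every attribute of Part1, so Part1 ∩ Part2 → Part1. The join is lossless.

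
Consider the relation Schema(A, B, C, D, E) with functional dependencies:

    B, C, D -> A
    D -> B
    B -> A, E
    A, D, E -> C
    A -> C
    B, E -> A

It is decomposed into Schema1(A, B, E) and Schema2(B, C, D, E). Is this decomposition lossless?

Yes

Common attributes: Schema1 ∩ Schema2 = {B, E}.
Closure of {B, E}: B → A, E applies, adding A; A → C applies, adding C. So (B, E)⁺ = {A, B, C, E}.
This closure contains every attribute of Schema1, so Schema1 ∩ Schema2 → Schema1. The join is lossless.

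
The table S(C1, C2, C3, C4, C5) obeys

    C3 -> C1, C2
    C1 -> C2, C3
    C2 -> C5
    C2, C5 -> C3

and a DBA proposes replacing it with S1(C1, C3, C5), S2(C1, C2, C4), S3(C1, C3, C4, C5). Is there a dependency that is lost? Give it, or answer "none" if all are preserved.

C3 → C1, C2: restricted closure across fragments reaches C1, C2.
C1 → C2, C3: restricted closure across fragments reaches C2, C3.
C2 → C5: restricted closure across fragments reaches C5.
C2, C5 → C3: restricted closure across fragments reaches C3.
Every dependency is enforceable on the fragments, so the decomposition is dependency-preserving.

none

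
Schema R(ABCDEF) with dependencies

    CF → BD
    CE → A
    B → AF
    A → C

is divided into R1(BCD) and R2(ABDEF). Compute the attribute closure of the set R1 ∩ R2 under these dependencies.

R1 ∩ R2 = {BD}.
B → AF applies, adding AF
A → C applies, adding C
Closure: {ABCDF}.

ABCDF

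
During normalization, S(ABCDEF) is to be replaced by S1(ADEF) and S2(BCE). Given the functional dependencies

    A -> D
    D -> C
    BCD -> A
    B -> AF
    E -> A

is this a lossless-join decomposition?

Common attributes: S1 ∩ S2 = {E}.
Closure of {E}: E → A applies, adding A; A → D applies, adding D; D → C applies, adding C. So (E)⁺ = {ACDE}.
The closure contains neither all of S1 = {ADEF} nor all of S2 = {BCE}, so the common attributes are not a superkey of either fragment. The join is lossy.

No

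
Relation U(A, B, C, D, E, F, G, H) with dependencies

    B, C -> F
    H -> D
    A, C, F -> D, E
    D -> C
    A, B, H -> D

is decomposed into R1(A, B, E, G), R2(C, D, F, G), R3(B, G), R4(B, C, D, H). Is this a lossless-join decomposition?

Chase test. Columns are A, B, C, D, E, F, G, H; row i has aⱼ where attribute j ∈ Ri, else bᵢⱼ.
Initial tableau (one row per fragment):
  row 1: a1 a2 b13 b14 a5 b16 a7 b18
  row 2: b21 b22 a3 a4 b25 a6 a7 b28
  row 3: b31 a2 b33 b34 b35 b36 a7 b38
  row 4: b41 a2 a3 a4 b45 b46 b47 a8
No row becomes fully distinguished — the join is lossy.

No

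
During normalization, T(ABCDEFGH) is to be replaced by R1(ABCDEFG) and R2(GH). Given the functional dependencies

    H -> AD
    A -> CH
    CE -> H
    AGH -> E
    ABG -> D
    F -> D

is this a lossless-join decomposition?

No

Common attributes: R1 ∩ R2 = {G}.
No dependency enlarges {G}, so (G)⁺ = {G}.
The closure contains neither all of R1 = {ABCDEFG} nor all of R2 = {GH}, so the common attributes are not a superkey of either fragment. The join is lossy.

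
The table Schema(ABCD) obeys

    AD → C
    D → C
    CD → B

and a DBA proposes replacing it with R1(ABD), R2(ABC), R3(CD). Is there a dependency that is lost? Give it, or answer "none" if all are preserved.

AD → C: restricted closure across fragments reaches C.
D → C lies within R3.
CD → B: restricted closure across fragments reaches B.
Every dependency is enforceable on the fragments, so the decomposition is dependency-preserving.

none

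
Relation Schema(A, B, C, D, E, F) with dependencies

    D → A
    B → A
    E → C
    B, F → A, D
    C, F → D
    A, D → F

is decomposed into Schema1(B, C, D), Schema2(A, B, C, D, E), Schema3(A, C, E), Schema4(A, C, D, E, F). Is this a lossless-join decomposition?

Chase test. Columns are A, B, C, D, E, F; row i has aⱼ where attribute j ∈ Schemai, else bᵢⱼ.
Initial tableau (one row per fragment):
  row 1: b11 a2 a3 a4 b15 b16
  row 2: a1 a2 a3 a4 a5 b26
  row 3: a1 b32 a3 b34 a5 b36
  row 4: a1 b42 a3 a4 a5 a6
Rows 1 and 2 agree on D; apply D→A and equate their A entries.
Rows 1 and 2 agree on A, D; apply A, D→F and equate their F entries.
Rows 1 and 4 agree on A, D; apply A, D→F and equate their F entries.
Row 2 is now all distinguished symbols — the join is lossless.

Yes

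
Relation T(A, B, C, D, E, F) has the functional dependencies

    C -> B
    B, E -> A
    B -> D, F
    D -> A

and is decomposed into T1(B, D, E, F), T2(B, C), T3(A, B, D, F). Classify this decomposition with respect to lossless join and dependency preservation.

lossy but dependency-preserving

Lossless test (chase): Rows 1 and 2 agree on B; apply B→D, F and equate their D, F entries. Rows 1 and 2 agree on D; apply D→A and equate their A entries. Rows 1 and 3 agree on D; apply D→A and equate their A entries. No row becomes fully distinguished — the join is lossy.
Dependency preservation: B, E → A is not contained in any single fragment, but the restricted closure of its left-hand side across the fragments still reaches the right-hand side; the remaining FDs each lie inside some fragment. All dependencies are preserved.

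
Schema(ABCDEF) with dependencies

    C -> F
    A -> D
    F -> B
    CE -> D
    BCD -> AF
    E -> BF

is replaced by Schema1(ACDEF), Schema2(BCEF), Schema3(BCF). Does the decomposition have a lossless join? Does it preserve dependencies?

lossless and dependency-preserving

Lossless test (chase): Rows 1 and 2 agree on F; apply F→B and equate their B entries. Rows 1 and 2 agree on CE; apply CE→D and equate their D entries. Rows 1 and 2 agree on BCD; apply BCD→AF and equate their AF entries. Row 1 is now all distinguished symbols — the join is lossless.
Dependency preservation: BCD → AF is not contained in any single fragment, but the restricted closure of its left-hand side across the fragments still reaches the right-hand side; the remaining FDs each lie inside some fragment. All dependencies are preserved.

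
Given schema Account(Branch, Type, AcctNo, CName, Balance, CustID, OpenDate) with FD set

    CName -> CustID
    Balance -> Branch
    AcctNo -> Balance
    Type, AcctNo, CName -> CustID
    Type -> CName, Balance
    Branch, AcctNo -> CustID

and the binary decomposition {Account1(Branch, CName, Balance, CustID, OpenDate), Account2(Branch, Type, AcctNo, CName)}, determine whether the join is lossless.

Common attributes: Account1 ∩ Account2 = {Branch, CName}.
Closure of {Branch, CName}: CName → CustID applies, adding CustID. So (Branch, CName)⁺ = {Branch, CName, CustID}.
The closure contains neither all of Account1 = {Branch, CName, Balance, CustID, OpenDate} nor all of Account2 = {Branch, Type, AcctNo, CName}, so the common attributes are not a superkey of either fragment. The join is lossy.

No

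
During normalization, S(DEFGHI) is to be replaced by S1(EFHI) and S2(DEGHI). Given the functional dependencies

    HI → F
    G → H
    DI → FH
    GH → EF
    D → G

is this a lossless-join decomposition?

Yes

Common attributes: S1 ∩ S2 = {EHI}.
Closure of {EHI}: HI → F applies, adding F. So (EHI)⁺ = {EFHI}.
This closure contains every attribute of S1, so S1 ∩ S2 → S1. The join is lossless.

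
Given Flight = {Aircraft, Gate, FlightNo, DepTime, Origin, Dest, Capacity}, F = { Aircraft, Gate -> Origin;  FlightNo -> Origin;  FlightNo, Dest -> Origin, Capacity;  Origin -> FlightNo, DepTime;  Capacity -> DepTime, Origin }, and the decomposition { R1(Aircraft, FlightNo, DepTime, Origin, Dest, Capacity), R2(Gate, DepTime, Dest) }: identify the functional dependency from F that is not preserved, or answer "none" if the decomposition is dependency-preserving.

Aircraft, Gate -> Origin

Check Aircraft, Gate → Origin: no single fragment contains all of {Aircraft, Gate, Origin}, and the restricted closure of {Aircraft, Gate} across the fragments never reaches {Origin}.
FlightNo → Origin is preserved.
FlightNo, Dest → Origin, Capacity is preserved.
Origin → FlightNo, DepTime is preserved.
Capacity → DepTime, Origin is preserved.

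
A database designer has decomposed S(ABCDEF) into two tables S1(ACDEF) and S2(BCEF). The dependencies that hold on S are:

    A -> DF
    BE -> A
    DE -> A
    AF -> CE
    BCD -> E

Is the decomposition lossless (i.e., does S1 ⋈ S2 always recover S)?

No

Common attributes: S1 ∩ S2 = {CEF}.
No dependency enlarges {CEF}, so (CEF)⁺ = {CEF}.
The closure contains neither all of S1 = {ACDEF} nor all of S2 = {BCEF}, so the common attributes are not a superkey of either fragment. The join is lossy.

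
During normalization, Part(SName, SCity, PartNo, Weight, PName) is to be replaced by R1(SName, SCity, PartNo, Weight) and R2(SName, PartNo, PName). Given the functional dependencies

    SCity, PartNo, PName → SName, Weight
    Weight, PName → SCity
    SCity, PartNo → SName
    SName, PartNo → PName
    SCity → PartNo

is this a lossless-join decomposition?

Common attributes: R1 ∩ R2 = {SName, PartNo}.
Closure of {SName, PartNo}: SName, PartNo → PName applies, adding PName. So (SName, PartNo)⁺ = {SName, PartNo, PName}.
This closure contains every attribute of R2, so R1 ∩ R2 → R2. The join is lossless.

Yes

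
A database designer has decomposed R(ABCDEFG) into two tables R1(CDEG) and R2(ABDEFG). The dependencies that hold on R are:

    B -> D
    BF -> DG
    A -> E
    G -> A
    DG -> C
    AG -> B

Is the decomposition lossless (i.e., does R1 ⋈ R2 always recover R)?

Yes

Common attributes: R1 ∩ R2 = {DEG}.
Closure of {DEG}: G → A applies, adding A; DG → C applies, adding C; AG → B applies, adding B. So (DEG)⁺ = {ABCDEG}.
This closure contains every attribute of R1, so R1 ∩ R2 → R1. The join is lossless.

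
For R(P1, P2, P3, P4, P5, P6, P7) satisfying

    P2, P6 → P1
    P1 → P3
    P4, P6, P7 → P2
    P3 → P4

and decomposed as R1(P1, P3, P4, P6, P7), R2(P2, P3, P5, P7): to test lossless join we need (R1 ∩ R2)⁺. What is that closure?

P3, P4, P7

R1 ∩ R2 = {P3, P7}.
P3 → P4 applies, adding P4
Closure: {P3, P4, P7}.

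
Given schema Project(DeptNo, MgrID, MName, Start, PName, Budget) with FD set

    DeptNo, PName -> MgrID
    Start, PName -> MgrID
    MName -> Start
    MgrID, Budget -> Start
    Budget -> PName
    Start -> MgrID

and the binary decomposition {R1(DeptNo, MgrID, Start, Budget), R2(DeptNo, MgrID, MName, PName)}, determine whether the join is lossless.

Common attributes: R1 ∩ R2 = {DeptNo, MgrID}.
No dependency enlarges {DeptNo, MgrID}, so (DeptNo, MgrID)⁺ = {DeptNo, MgrID}.
The closure contains neither all of R1 = {DeptNo, MgrID, Start, Budget} nor all of R2 = {DeptNo, MgrID, MName, PName}, so the common attributes are not a superkey of either fragment. The join is lossy.

No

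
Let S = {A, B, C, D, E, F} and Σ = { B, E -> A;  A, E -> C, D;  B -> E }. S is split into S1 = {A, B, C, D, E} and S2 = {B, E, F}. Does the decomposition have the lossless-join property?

Common attributes: S1 ∩ S2 = {B, E}.
Closure of {B, E}: B, E → A applies, adding A; A, E → C, D applies, adding C, D. So (B, E)⁺ = {A, B, C, D, E}.
This closure contains every attribute of S1, so S1 ∩ S2 → S1. The join is lossless.

Yes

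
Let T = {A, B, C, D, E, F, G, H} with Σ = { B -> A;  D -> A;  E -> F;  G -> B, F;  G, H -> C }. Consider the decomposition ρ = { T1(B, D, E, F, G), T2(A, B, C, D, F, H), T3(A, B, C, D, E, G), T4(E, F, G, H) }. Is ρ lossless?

No

Chase test. Columns are A, B, C, D, E, F, G, H; row i has aⱼ where attribute j ∈ Ti, else bᵢⱼ.
Initial tableau (one row per fragment):
  row 1: b11 a2 b13 a4 a5 a6 a7 b18
  row 2: a1 a2 a3 a4 b25 a6 b27 a8
  row 3: a1 a2 a3 a4 a5 b36 a7 b38
  row 4: b41 b42 b43 b44 a5 a6 a7 a8
Rows 1 and 2 agree on B; apply B→A and equate their A entries.
Rows 1 and 3 agree on E; apply E→F and equate their F entries.
Rows 1 and 4 agree on G; apply G→B, F and equate their B, F entries.
Rows 1 and 4 agree on B; apply B→A and equate their A entries.
No row becomes fully distinguished — the join is lossy.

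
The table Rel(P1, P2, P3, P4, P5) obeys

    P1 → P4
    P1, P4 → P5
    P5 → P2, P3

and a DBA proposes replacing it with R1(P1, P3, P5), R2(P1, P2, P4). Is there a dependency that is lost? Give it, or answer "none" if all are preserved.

P5 → P2, P3

Check P5 → P2, P3: no single fragment contains all of {P2, P3, P5}, and the restricted closure of {P5} across the fragments never reaches {P2, P3}.
P1 → P4 is preserved.
P1, P4 → P5 is preserved.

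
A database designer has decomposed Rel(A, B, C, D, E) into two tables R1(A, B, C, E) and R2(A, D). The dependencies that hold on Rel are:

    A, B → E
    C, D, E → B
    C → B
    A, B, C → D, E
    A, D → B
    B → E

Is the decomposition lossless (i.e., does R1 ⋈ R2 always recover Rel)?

Common attributes: R1 ∩ R2 = {A}.
No dependency enlarges {A}, so (A)⁺ = {A}.
The closure contains neither all of R1 = {A, B, C, E} nor all of R2 = {A, D}, so the common attributes are not a superkey of either fragment. The join is lossy.

No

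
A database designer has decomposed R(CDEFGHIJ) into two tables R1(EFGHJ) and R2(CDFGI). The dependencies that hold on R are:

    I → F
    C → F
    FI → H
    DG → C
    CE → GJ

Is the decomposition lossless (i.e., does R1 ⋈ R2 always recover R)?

No

Common attributes: R1 ∩ R2 = {FG}.
No dependency enlarges {FG}, so (FG)⁺ = {FG}.
The closure contains neither all of R1 = {EFGHJ} nor all of R2 = {CDFGI}, so the common attributes are not a superkey of either fragment. The join is lossy.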